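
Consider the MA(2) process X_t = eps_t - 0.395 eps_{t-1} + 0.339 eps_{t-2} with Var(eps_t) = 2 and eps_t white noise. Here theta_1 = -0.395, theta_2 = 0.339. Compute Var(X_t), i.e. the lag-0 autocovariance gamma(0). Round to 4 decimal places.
\gamma(0) = 2.5419

For an MA(q) process X_t = eps_t + sum_i theta_i eps_{t-i} with
Var(eps_t) = sigma^2, the variance is
  gamma(0) = sigma^2 * (1 + sum_i theta_i^2).
  sum_i theta_i^2 = (-0.395)^2 + (0.339)^2 = 0.156025 + 0.114921 = 0.270946.
  gamma(0) = 2 * (1 + 0.270946) = 2 * 1.270946 = 2.541892, which rounds to 2.5419.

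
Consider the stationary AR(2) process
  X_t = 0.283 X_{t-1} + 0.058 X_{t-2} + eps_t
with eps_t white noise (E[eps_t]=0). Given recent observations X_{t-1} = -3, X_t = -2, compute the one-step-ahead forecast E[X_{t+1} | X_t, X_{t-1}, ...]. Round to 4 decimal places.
E[X_{t+1} \mid \mathcal F_t] = -0.7400

For an AR(p) model X_t = c + sum_i phi_i X_{t-i} + eps_t, the
one-step-ahead conditional mean is
  E[X_{t+1} | X_t, ...] = c + sum_i phi_i X_{t+1-i}.
Substitute known values:
  E[X_{t+1} | ...] = (0.283) * (-2) + (0.058) * (-3)
                   = -0.7400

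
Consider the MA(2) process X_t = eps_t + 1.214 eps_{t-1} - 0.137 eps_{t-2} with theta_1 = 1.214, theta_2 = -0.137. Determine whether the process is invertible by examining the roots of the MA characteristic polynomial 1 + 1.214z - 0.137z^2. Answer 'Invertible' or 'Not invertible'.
\text{Not invertible}

The MA(q) characteristic polynomial is P(z) = 1 + 1.214z - 0.137z^2.
Invertibility requires all roots to lie outside the unit circle, i.e. |z| > 1 for every root.
Set 1 + (1.214) z + (-0.137) z^2 = 0, i.e. a z^2 + b z + c = 0 with a = -0.137, b = 1.214, c = 1.
Discriminant D = b^2 - 4ac = (1.214)^2 - 4*(-0.137)*1 = 1.473796 - (-0.548) = 2.021796.
D >= 0, so the roots are real: z = (-b +/- sqrt(D)) / (2a) = (-1.214 +/- 1.421899) / (-0.274).
  z_1 = (-1.214 + 1.421899) / (-0.274) = -0.7588,   |z_1| = 0.7588.
  z_2 = (-1.214 - 1.421899) / (-0.274) = 9.6201,   |z_2| = 9.6201.
Moduli of all roots: 0.7588, 9.6201.
All moduli strictly greater than 1? No.
Verdict: Not invertible.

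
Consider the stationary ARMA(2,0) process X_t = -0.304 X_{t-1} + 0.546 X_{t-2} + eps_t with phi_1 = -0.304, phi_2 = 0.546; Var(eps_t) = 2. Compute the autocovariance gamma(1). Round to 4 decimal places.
\gamma(1) = -3.4589

Multiply the model equation by X_{t-k} and take expectations. With theta_0 = psi_0 = 1 and psi_j the MA(infinity) weights, this gives
  gamma(k) - sum_i phi_i gamma(k-i) = c_k,
  c_k = sigma^2 * sum_{j=k..q} theta_j psi_{j-k}   (c_k = 0 for k > q),
using gamma(-m) = gamma(m).
Pure AR (q = 0): c_0 = sigma^2 = 2, c_k = 0 for k >= 1.
Equations for k = 0, 1, 2 (AR order 2, c_2 = 0):
  (E0) gamma(0) = phi_1 gamma(1) + phi_2 gamma(2) + c_0
  (E1) gamma(1) = phi_1 gamma(0) + phi_2 gamma(1) + c_1
  (E2) gamma(2) = phi_1 gamma(1) + phi_2 gamma(0)
From (E1): gamma(1) = A gamma(0) + B with
  A = phi_1 / (1 - phi_2) = -0.304 / 0.454 = -0.669604,   B = c_1 / (1 - phi_2) = 0 / 0.454 = 0.
Insert (E2) into (E0): gamma(0) (1 - phi_2^2) = phi_1 (1 + phi_2) gamma(1) + c_0.
  phi_1 (1 + phi_2) = (-0.304)(1.546) = -0.469984,   1 - phi_2^2 = 0.701884.
Replace gamma(1) by A gamma(0) + B and collect gamma(0):
  gamma(0) [0.701884 - (-0.469984)(-0.669604)] = c_0 = 2
  gamma(0) * 0.387181 = 2
  gamma(0) = 2 / 0.387181 = 5.165542.
  gamma(1) = A gamma(0) = (-0.669604)(5.165542) = -3.458865.
Therefore gamma(1) = -3.4589 (to 4 decimal places).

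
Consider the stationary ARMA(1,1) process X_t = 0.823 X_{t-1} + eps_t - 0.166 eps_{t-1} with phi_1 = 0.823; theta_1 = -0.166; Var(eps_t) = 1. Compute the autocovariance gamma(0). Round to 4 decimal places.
\gamma(0) = 2.3377

Multiply the model equation by X_{t-k} and take expectations. With theta_0 = psi_0 = 1 and psi_j the MA(infinity) weights, this gives
  gamma(k) - sum_i phi_i gamma(k-i) = c_k,
  c_k = sigma^2 * sum_{j=k..q} theta_j psi_{j-k}   (c_k = 0 for k > q),
using gamma(-m) = gamma(m).
psi-weights needed (psi_j = theta_j + sum_i phi_i psi_{j-i}):
  psi_1 = theta_1 + phi_1 = -0.166 + (0.823) = 0.657
Right-hand sides:
  c_0 = sigma^2 (1 + theta_1 psi_1) = 1 * (1 + (-0.166)(0.657)) = 1 * 0.890938 = 0.890938
  c_1 = sigma^2 theta_1 = 1 * (-0.166) = -0.166
  c_2 = 0
Equations for k = 0 and k = 1 (AR order 1):
  gamma(0) = phi_1 gamma(1) + c_0
  gamma(1) = phi_1 gamma(0) + c_1
Substituting the second into the first: gamma(0) (1 - phi_1^2) = c_0 + phi_1 c_1, so
  gamma(0) = (c_0 + phi_1 c_1) / (1 - phi_1^2) = (0.890938 + (0.823)(-0.166)) / (1 - (0.823)^2) = 0.75432 / 0.322671 = 2.337737.
Therefore gamma(0) = 2.3377 (to 4 decimal places).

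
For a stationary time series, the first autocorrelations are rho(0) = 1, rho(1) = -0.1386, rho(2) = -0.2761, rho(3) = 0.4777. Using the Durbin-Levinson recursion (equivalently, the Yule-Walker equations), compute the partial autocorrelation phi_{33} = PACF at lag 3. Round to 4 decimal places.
\phi_{33} = 0.4330

The PACF at lag k is phi_{kk}, the last component of the solution
to the Yule-Walker system G_k phi = r_k where
  (G_k)_{ij} = rho(|i - j|), (r_k)_i = rho(i), i,j = 1..k.
Equivalently, Durbin-Levinson gives phi_{kk} iteratively:
  phi_{11} = rho(1)
  phi_{kk} = [rho(k) - sum_{j=1..k-1} phi_{k-1,j} rho(k-j)]
            / [1 - sum_{j=1..k-1} phi_{k-1,j} rho(j)],
  phi_{k,j} = phi_{k-1,j} - phi_{kk} phi_{k-1,k-j},  j = 1..k-1.
Step k = 1:
  phi_11 = rho(1) = -0.1386.
Step k = 2:
  phi_22 = [rho(2) - phi_11 rho(1)] / [1 - phi_11 rho(1)] = [-0.2761 - (-0.1386)(-0.1386)] / [1 - (-0.1386)(-0.1386)]
         = -0.29530996 / 0.98079004 = -0.301094.
  Update: phi_21 = phi_11 - phi_22 phi_11 = -0.1386 - (-0.301094)(-0.1386) = -0.180332.
Step k = 3:
  phi_33 = [rho(3) - phi_21 rho(2) - phi_22 rho(1)] / [1 - phi_21 rho(1) - phi_22 rho(2)]
    numerator   = 0.4777 - (-0.180332)(-0.2761) - (-0.301094)(-0.1386) = 0.38617882
    denominator = 1 - (-0.180332)(-0.1386) - (-0.301094)(-0.2761) = 0.89187399
  phi_33 = 0.38617882 / 0.89187399 = 0.433.
Therefore phi_{33} = 0.4330.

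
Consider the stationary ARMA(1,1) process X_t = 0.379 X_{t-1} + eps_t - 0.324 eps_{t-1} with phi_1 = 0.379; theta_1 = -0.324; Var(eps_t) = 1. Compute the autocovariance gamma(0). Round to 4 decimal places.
\gamma(0) = 1.0035

Multiply the model equation by X_{t-k} and take expectations. With theta_0 = psi_0 = 1 and psi_j the MA(infinity) weights, this gives
  gamma(k) - sum_i phi_i gamma(k-i) = c_k,
  c_k = sigma^2 * sum_{j=k..q} theta_j psi_{j-k}   (c_k = 0 for k > q),
using gamma(-m) = gamma(m).
psi-weights needed (psi_j = theta_j + sum_i phi_i psi_{j-i}):
  psi_1 = theta_1 + phi_1 = -0.324 + (0.379) = 0.055
Right-hand sides:
  c_0 = sigma^2 (1 + theta_1 psi_1) = 1 * (1 + (-0.324)(0.055)) = 1 * 0.98218 = 0.98218
  c_1 = sigma^2 theta_1 = 1 * (-0.324) = -0.324
  c_2 = 0
Equations for k = 0 and k = 1 (AR order 1):
  gamma(0) = phi_1 gamma(1) + c_0
  gamma(1) = phi_1 gamma(0) + c_1
Substituting the second into the first: gamma(0) (1 - phi_1^2) = c_0 + phi_1 c_1, so
  gamma(0) = (c_0 + phi_1 c_1) / (1 - phi_1^2) = (0.98218 + (0.379)(-0.324)) / (1 - (0.379)^2) = 0.859384 / 0.856359 = 1.003532.
Therefore gamma(0) = 1.0035 (to 4 decimal places).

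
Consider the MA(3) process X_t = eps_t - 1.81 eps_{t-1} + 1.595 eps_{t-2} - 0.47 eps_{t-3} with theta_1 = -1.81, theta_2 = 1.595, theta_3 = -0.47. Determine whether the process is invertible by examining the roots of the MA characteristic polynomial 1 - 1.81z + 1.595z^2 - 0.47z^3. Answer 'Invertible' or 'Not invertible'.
\text{Invertible}

The MA(q) characteristic polynomial is P(z) = 1 - 1.81z + 1.595z^2 - 0.47z^3.
Invertibility requires all roots to lie outside the unit circle, i.e. |z| > 1 for every root.
Degree 3: look for a simple real root z0 first, then factor out (1 - z/z0) and solve the remaining quadratic.
Testing z0 = 2: P(2) = 1 + (-1.81)(2) + (1.595)(2)^2 + (-0.47)(2)^3
  = 1 + (-3.62) + (6.38) + (-3.76) = 0.  So z_0 = 2 is a root, |z_0| = 2.
Divide out the factor (1 - 0.5 z) = (1 - z/z0) (since 1/z0 = 0.5):
  P(z) = (1 - 0.5 z)(1 + (-1.31) z + (0.94) z^2)
  [check: z-coef -1.31 - (0.5) = -1.81; z^2-coef 0.94 - (0.5)(-1.31) = 1.595; z^3-coef -(0.5)(0.94) = -0.47.]
Remaining roots from the quadratic factor 1 + (-1.31) z + (0.94) z^2:
  Set 1 + (-1.31) z + (0.94) z^2 = 0, i.e. a z^2 + b z + c = 0 with a = 0.94, b = -1.31, c = 1.
  Discriminant D = b^2 - 4ac = (-1.31)^2 - 4*(0.94)*1 = 1.7161 - (3.76) = -2.0439.
  D < 0, so the roots are the complex-conjugate pair z = (-b +/- i sqrt(-D)) / (2a) = 0.6968 +/- 0.7605i.
  For a conjugate pair |z|^2 = z * conj(z) = (product of roots) = c/a = 1/(0.94) = 1.06383, so |z| = sqrt(1.06383) = 1.0314 for both roots.
Moduli of all roots: 2.0000, 1.0314, 1.0314.
All moduli strictly greater than 1? Yes.
Verdict: Invertible.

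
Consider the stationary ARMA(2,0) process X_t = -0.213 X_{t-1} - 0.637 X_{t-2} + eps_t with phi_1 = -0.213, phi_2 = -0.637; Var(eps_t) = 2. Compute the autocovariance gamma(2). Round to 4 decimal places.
\gamma(2) = -2.0860

Multiply the model equation by X_{t-k} and take expectations. With theta_0 = psi_0 = 1 and psi_j the MA(infinity) weights, this gives
  gamma(k) - sum_i phi_i gamma(k-i) = c_k,
  c_k = sigma^2 * sum_{j=k..q} theta_j psi_{j-k}   (c_k = 0 for k > q),
using gamma(-m) = gamma(m).
Pure AR (q = 0): c_0 = sigma^2 = 2, c_k = 0 for k >= 1.
Equations for k = 0, 1, 2 (AR order 2, c_2 = 0):
  (E0) gamma(0) = phi_1 gamma(1) + phi_2 gamma(2) + c_0
  (E1) gamma(1) = phi_1 gamma(0) + phi_2 gamma(1) + c_1
  (E2) gamma(2) = phi_1 gamma(1) + phi_2 gamma(0)
From (E1): gamma(1) = A gamma(0) + B with
  A = phi_1 / (1 - phi_2) = -0.213 / 1.637 = -0.130116,   B = c_1 / (1 - phi_2) = 0 / 1.637 = 0.
Insert (E2) into (E0): gamma(0) (1 - phi_2^2) = phi_1 (1 + phi_2) gamma(1) + c_0.
  phi_1 (1 + phi_2) = (-0.213)(0.363) = -0.077319,   1 - phi_2^2 = 0.594231.
Replace gamma(1) by A gamma(0) + B and collect gamma(0):
  gamma(0) [0.594231 - (-0.077319)(-0.130116)] = c_0 = 2
  gamma(0) * 0.584171 = 2
  gamma(0) = 2 / 0.584171 = 3.423658.
  gamma(1) = A gamma(0) = (-0.130116)(3.423658) = -0.445473.
  gamma(2) = phi_1 gamma(1) + phi_2 gamma(0) = (-0.213)(-0.445473) + (-0.637)(3.423658) = -2.085984.
Therefore gamma(2) = -2.0860 (to 4 decimal places).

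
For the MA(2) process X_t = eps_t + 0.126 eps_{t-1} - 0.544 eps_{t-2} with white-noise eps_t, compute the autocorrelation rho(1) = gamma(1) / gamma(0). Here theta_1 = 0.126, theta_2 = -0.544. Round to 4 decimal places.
\rho(1) = 0.0438

For an MA(q) process with theta_0 = 1, the autocovariance is
  gamma(k) = sigma^2 * sum_{i=0..q-k} theta_i * theta_{i+k},
and rho(k) = gamma(k) / gamma(0). Sigma^2 cancels.
  numerator   = (1)*(0.126) + (0.126)*(-0.544) = 0.057456.
  denominator = (1)^2 + (0.126)^2 + (-0.544)^2 = 1.311812.
  rho(1) = 0.057456 / 1.311812 = 0.0438.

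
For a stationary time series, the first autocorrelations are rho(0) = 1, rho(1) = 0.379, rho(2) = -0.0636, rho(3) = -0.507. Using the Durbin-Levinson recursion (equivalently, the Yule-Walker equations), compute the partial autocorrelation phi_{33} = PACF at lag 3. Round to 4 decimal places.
\phi_{33} = -0.4780

The PACF at lag k is phi_{kk}, the last component of the solution
to the Yule-Walker system G_k phi = r_k where
  (G_k)_{ij} = rho(|i - j|), (r_k)_i = rho(i), i,j = 1..k.
Equivalently, Durbin-Levinson gives phi_{kk} iteratively:
  phi_{11} = rho(1)
  phi_{kk} = [rho(k) - sum_{j=1..k-1} phi_{k-1,j} rho(k-j)]
            / [1 - sum_{j=1..k-1} phi_{k-1,j} rho(j)],
  phi_{k,j} = phi_{k-1,j} - phi_{kk} phi_{k-1,k-j},  j = 1..k-1.
Step k = 1:
  phi_11 = rho(1) = 0.379.
Step k = 2:
  phi_22 = [rho(2) - phi_11 rho(1)] / [1 - phi_11 rho(1)] = [-0.0636 - (0.379)(0.379)] / [1 - (0.379)(0.379)]
         = -0.207241 / 0.856359 = -0.242002.
  Update: phi_21 = phi_11 - phi_22 phi_11 = 0.379 - (-0.242002)(0.379) = 0.470719.
Step k = 3:
  phi_33 = [rho(3) - phi_21 rho(2) - phi_22 rho(1)] / [1 - phi_21 rho(1) - phi_22 rho(2)]
    numerator   = -0.507 - (0.470719)(-0.0636) - (-0.242002)(0.379) = -0.38534334
    denominator = 1 - (0.470719)(0.379) - (-0.242002)(-0.0636) = 0.80620616
  phi_33 = -0.38534334 / 0.80620616 = -0.478.
Therefore phi_{33} = -0.4780.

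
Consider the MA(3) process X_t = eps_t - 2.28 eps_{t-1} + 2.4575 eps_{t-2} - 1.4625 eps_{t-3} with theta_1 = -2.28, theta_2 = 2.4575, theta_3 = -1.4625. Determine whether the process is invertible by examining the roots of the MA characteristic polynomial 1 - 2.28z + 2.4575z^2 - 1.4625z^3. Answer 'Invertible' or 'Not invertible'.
\text{Not invertible}

The MA(q) characteristic polynomial is P(z) = 1 - 2.28z + 2.4575z^2 - 1.4625z^3.
Invertibility requires all roots to lie outside the unit circle, i.e. |z| > 1 for every root.
Degree 3: look for a simple real root z0 first, then factor out (1 - z/z0) and solve the remaining quadratic.
Testing z0 = 0.8: P(0.8) = 1 + (-2.28)(0.8) + (2.4575)(0.8)^2 + (-1.4625)(0.8)^3
  = 1 + (-1.824) + (1.5728) + (-0.7488) = 0.  So z_0 = 0.8 is a root, |z_0| = 0.8.
Divide out the factor (1 - 1.25 z) = (1 - z/z0) (since 1/z0 = 1.25):
  P(z) = (1 - 1.25 z)(1 + (-1.03) z + (1.17) z^2)
  [check: z-coef -1.03 - (1.25) = -2.28; z^2-coef 1.17 - (1.25)(-1.03) = 2.4575; z^3-coef -(1.25)(1.17) = -1.4625.]
Remaining roots from the quadratic factor 1 + (-1.03) z + (1.17) z^2:
  Set 1 + (-1.03) z + (1.17) z^2 = 0, i.e. a z^2 + b z + c = 0 with a = 1.17, b = -1.03, c = 1.
  Discriminant D = b^2 - 4ac = (-1.03)^2 - 4*(1.17)*1 = 1.0609 - (4.68) = -3.6191.
  D < 0, so the roots are the complex-conjugate pair z = (-b +/- i sqrt(-D)) / (2a) = 0.4402 +/- 0.813i.
  For a conjugate pair |z|^2 = z * conj(z) = (product of roots) = c/a = 1/(1.17) = 0.854701, so |z| = sqrt(0.854701) = 0.9245 for both roots.
Moduli of all roots: 0.8000, 0.9245, 0.9245.
All moduli strictly greater than 1? No.
Verdict: Not invertible.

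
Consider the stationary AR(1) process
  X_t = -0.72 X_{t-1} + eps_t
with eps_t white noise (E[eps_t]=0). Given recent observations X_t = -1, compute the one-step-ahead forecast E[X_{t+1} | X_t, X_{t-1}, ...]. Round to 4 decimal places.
E[X_{t+1} \mid \mathcal F_t] = 0.7200

For an AR(p) model X_t = c + sum_i phi_i X_{t-i} + eps_t, the
one-step-ahead conditional mean is
  E[X_{t+1} | X_t, ...] = c + sum_i phi_i X_{t+1-i}.
Substitute known values:
  E[X_{t+1} | ...] = (-0.72) * (-1)
                   = 0.7200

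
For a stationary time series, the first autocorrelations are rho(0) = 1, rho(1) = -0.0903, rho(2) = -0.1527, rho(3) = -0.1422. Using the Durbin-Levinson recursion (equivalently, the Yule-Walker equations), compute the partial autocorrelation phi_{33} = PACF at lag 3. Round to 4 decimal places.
\phi_{33} = -0.1790

The PACF at lag k is phi_{kk}, the last component of the solution
to the Yule-Walker system G_k phi = r_k where
  (G_k)_{ij} = rho(|i - j|), (r_k)_i = rho(i), i,j = 1..k.
Equivalently, Durbin-Levinson gives phi_{kk} iteratively:
  phi_{11} = rho(1)
  phi_{kk} = [rho(k) - sum_{j=1..k-1} phi_{k-1,j} rho(k-j)]
            / [1 - sum_{j=1..k-1} phi_{k-1,j} rho(j)],
  phi_{k,j} = phi_{k-1,j} - phi_{kk} phi_{k-1,k-j},  j = 1..k-1.
Step k = 1:
  phi_11 = rho(1) = -0.0903.
Step k = 2:
  phi_22 = [rho(2) - phi_11 rho(1)] / [1 - phi_11 rho(1)] = [-0.1527 - (-0.0903)(-0.0903)] / [1 - (-0.0903)(-0.0903)]
         = -0.16085409 / 0.99184591 = -0.162176.
  Update: phi_21 = phi_11 - phi_22 phi_11 = -0.0903 - (-0.162176)(-0.0903) = -0.104945.
Step k = 3:
  phi_33 = [rho(3) - phi_21 rho(2) - phi_22 rho(1)] / [1 - phi_21 rho(1) - phi_22 rho(2)]
    numerator   = -0.1422 - (-0.104945)(-0.1527) - (-0.162176)(-0.0903) = -0.17286957
    denominator = 1 - (-0.104945)(-0.0903) - (-0.162176)(-0.1527) = 0.96575916
  phi_33 = -0.17286957 / 0.96575916 = -0.179.
Therefore phi_{33} = -0.1790.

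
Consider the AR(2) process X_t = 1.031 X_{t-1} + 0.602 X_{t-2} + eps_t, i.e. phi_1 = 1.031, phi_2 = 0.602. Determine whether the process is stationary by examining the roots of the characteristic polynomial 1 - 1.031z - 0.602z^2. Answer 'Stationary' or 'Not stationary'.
\text{Not stationary}

The AR(p) characteristic polynomial is P(z) = 1 - 1.031z - 0.602z^2.
Stationarity requires all roots to lie outside the unit circle, i.e. |z| > 1 for every root.
Set 1 + (-1.031) z + (-0.602) z^2 = 0, i.e. a z^2 + b z + c = 0 with a = -0.602, b = -1.031, c = 1.
Discriminant D = b^2 - 4ac = (-1.031)^2 - 4*(-0.602)*1 = 1.062961 - (-2.408) = 3.470961.
D >= 0, so the roots are real: z = (-b +/- sqrt(D)) / (2a) = (1.031 +/- 1.863052) / (-1.204).
  z_1 = (1.031 + 1.863052) / (-1.204) = -2.4037,   |z_1| = 2.4037.
  z_2 = (1.031 - 1.863052) / (-1.204) = 0.6911,   |z_2| = 0.6911.
Moduli of all roots: 2.4037, 0.6911.
All moduli strictly greater than 1? No.
Verdict: Not stationary.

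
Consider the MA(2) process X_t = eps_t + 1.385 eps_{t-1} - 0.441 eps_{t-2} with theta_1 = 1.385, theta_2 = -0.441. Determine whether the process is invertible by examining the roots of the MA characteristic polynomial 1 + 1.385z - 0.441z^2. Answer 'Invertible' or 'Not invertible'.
\text{Not invertible}

The MA(q) characteristic polynomial is P(z) = 1 + 1.385z - 0.441z^2.
Invertibility requires all roots to lie outside the unit circle, i.e. |z| > 1 for every root.
Set 1 + (1.385) z + (-0.441) z^2 = 0, i.e. a z^2 + b z + c = 0 with a = -0.441, b = 1.385, c = 1.
Discriminant D = b^2 - 4ac = (1.385)^2 - 4*(-0.441)*1 = 1.918225 - (-1.764) = 3.682225.
D >= 0, so the roots are real: z = (-b +/- sqrt(D)) / (2a) = (-1.385 +/- 1.918912) / (-0.882).
  z_1 = (-1.385 + 1.918912) / (-0.882) = -0.6053,   |z_1| = 0.6053.
  z_2 = (-1.385 - 1.918912) / (-0.882) = 3.7459,   |z_2| = 3.7459.
Moduli of all roots: 0.6053, 3.7459.
All moduli strictly greater than 1? No.
Verdict: Not invertible.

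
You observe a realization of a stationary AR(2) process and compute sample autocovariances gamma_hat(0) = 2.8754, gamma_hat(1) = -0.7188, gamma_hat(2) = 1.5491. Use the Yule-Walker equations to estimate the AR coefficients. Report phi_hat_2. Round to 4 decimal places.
\hat\phi_{2} = 0.5080

The Yule-Walker equations for an AR(p) process read, in matrix form,
  Gamma_p phi = r_p,   with   (Gamma_p)_{ij} = gamma(|i - j|),
                       (r_p)_i = gamma(i),   i,j = 1..p.
Substitute the sample gammas (Toeplitz matrix and right-hand side of size 2):
  Gamma_p = [[2.8754, -0.7188], [-0.7188, 2.8754]]
  r_p     = [-0.7188, 1.5491]
Written out:
  2.8754 phi_1 - 0.7188 phi_2 = -0.7188
  -0.7188 phi_1 + 2.8754 phi_2 = 1.5491
Solve by Cramer's rule:
  det = gamma(0)^2 - gamma(1)^2 = (2.8754)^2 - (-0.7188)^2 = 8.26792516 - 0.51667344 = 7.75125172
  phi_hat_1 = [gamma(1) gamma(0) - gamma(1) gamma(2)] / det = [(-0.7188)(2.8754) - (-0.7188)(1.5491)] / 7.75125172 = -0.95334444 / 7.75125172 = -0.123
  phi_hat_2 = [gamma(0) gamma(2) - gamma(1)^2] / det = [(2.8754)(1.5491) - (-0.7188)^2] / 7.75125172 = 3.9376087 / 7.75125172 = 0.508
So phi_hat = [-0.1230, 0.5080].
Therefore phi_hat_2 = 0.5080.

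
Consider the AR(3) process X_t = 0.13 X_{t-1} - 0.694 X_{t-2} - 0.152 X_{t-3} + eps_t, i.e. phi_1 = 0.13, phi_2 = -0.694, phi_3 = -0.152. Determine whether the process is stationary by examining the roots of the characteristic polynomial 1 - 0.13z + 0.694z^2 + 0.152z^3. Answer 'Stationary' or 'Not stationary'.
\text{Stationary}

The AR(p) characteristic polynomial is P(z) = 1 - 0.13z + 0.694z^2 + 0.152z^3.
Stationarity requires all roots to lie outside the unit circle, i.e. |z| > 1 for every root.
Degree 3: look for a simple real root z0 first, then factor out (1 - z/z0) and solve the remaining quadratic.
Testing z0 = -5: P(-5) = 1 + (-0.13)(-5) + (0.694)(-5)^2 + (0.152)(-5)^3
  = 1 + (0.65) + (17.35) + (-19) = 0.  So z_0 = -5 is a root, |z_0| = 5.
Divide out the factor (1 + 0.2 z) = (1 - z/z0) (since 1/z0 = -0.2):
  P(z) = (1 + 0.2 z)(1 + (-0.33) z + (0.76) z^2)
  [check: z-coef -0.33 - (-0.2) = -0.13; z^2-coef 0.76 - (-0.2)(-0.33) = 0.694; z^3-coef -(-0.2)(0.76) = 0.152.]
Remaining roots from the quadratic factor 1 + (-0.33) z + (0.76) z^2:
  Set 1 + (-0.33) z + (0.76) z^2 = 0, i.e. a z^2 + b z + c = 0 with a = 0.76, b = -0.33, c = 1.
  Discriminant D = b^2 - 4ac = (-0.33)^2 - 4*(0.76)*1 = 0.1089 - (3.04) = -2.9311.
  D < 0, so the roots are the complex-conjugate pair z = (-b +/- i sqrt(-D)) / (2a) = 0.2171 +/- 1.1263i.
  For a conjugate pair |z|^2 = z * conj(z) = (product of roots) = c/a = 1/(0.76) = 1.315789, so |z| = sqrt(1.315789) = 1.1471 for both roots.
Moduli of all roots: 5.0000, 1.1471, 1.1471.
All moduli strictly greater than 1? Yes.
Verdict: Stationary.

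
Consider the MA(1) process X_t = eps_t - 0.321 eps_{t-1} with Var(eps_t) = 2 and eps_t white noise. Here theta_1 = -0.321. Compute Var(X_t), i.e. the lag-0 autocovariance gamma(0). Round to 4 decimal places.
\gamma(0) = 2.2061

For an MA(q) process X_t = eps_t + sum_i theta_i eps_{t-i} with
Var(eps_t) = sigma^2, the variance is
  gamma(0) = sigma^2 * (1 + sum_i theta_i^2).
  sum_i theta_i^2 = (-0.321)^2 = 0.103041.
  gamma(0) = 2 * (1 + 0.103041) = 2 * 1.103041 = 2.206082, which rounds to 2.2061.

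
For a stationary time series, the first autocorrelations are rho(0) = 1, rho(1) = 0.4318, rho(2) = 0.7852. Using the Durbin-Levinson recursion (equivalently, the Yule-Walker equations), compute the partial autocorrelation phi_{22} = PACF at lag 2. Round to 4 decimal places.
\phi_{22} = 0.7360

The PACF at lag k is phi_{kk}, the last component of the solution
to the Yule-Walker system G_k phi = r_k where
  (G_k)_{ij} = rho(|i - j|), (r_k)_i = rho(i), i,j = 1..k.
Equivalently, Durbin-Levinson gives phi_{kk} iteratively:
  phi_{11} = rho(1)
  phi_{kk} = [rho(k) - sum_{j=1..k-1} phi_{k-1,j} rho(k-j)]
            / [1 - sum_{j=1..k-1} phi_{k-1,j} rho(j)],
  phi_{k,j} = phi_{k-1,j} - phi_{kk} phi_{k-1,k-j},  j = 1..k-1.
Step k = 1:
  phi_11 = rho(1) = 0.4318.
Step k = 2:
  phi_22 = [rho(2) - phi_11 rho(1)] / [1 - phi_11 rho(1)] = [0.7852 - (0.4318)(0.4318)] / [1 - (0.4318)(0.4318)]
         = 0.59874876 / 0.81354876 = 0.736.
Therefore phi_{22} = 0.7360.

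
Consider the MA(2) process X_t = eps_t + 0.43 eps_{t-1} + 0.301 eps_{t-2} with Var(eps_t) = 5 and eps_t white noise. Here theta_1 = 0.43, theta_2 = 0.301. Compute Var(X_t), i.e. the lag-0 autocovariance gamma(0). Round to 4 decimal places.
\gamma(0) = 6.3775

For an MA(q) process X_t = eps_t + sum_i theta_i eps_{t-i} with
Var(eps_t) = sigma^2, the variance is
  gamma(0) = sigma^2 * (1 + sum_i theta_i^2).
  sum_i theta_i^2 = (0.43)^2 + (0.301)^2 = 0.1849 + 0.090601 = 0.275501.
  gamma(0) = 5 * (1 + 0.275501) = 5 * 1.275501 = 6.377505, which rounds to 6.3775.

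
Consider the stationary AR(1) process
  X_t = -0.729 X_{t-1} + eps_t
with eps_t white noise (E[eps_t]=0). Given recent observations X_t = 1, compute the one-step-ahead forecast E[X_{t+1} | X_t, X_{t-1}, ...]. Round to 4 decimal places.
E[X_{t+1} \mid \mathcal F_t] = -0.7290

For an AR(p) model X_t = c + sum_i phi_i X_{t-i} + eps_t, the
one-step-ahead conditional mean is
  E[X_{t+1} | X_t, ...] = c + sum_i phi_i X_{t+1-i}.
Substitute known values:
  E[X_{t+1} | ...] = (-0.729) * (1)
                   = -0.7290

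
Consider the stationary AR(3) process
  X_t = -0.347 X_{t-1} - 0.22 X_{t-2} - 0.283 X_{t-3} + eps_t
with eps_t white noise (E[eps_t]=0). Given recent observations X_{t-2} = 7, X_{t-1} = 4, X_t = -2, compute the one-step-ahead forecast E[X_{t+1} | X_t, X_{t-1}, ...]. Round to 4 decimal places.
E[X_{t+1} \mid \mathcal F_t] = -2.1670

For an AR(p) model X_t = c + sum_i phi_i X_{t-i} + eps_t, the
one-step-ahead conditional mean is
  E[X_{t+1} | X_t, ...] = c + sum_i phi_i X_{t+1-i}.
Substitute known values:
  E[X_{t+1} | ...] = (-0.347) * (-2) + (-0.22) * (4) + (-0.283) * (7)
                   = -2.1670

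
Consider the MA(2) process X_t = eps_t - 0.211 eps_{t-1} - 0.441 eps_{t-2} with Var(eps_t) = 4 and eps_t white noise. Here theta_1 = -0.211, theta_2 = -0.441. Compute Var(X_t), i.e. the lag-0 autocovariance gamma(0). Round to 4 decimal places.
\gamma(0) = 4.9560

For an MA(q) process X_t = eps_t + sum_i theta_i eps_{t-i} with
Var(eps_t) = sigma^2, the variance is
  gamma(0) = sigma^2 * (1 + sum_i theta_i^2).
  sum_i theta_i^2 = (-0.211)^2 + (-0.441)^2 = 0.044521 + 0.194481 = 0.239002.
  gamma(0) = 4 * (1 + 0.239002) = 4 * 1.239002 = 4.956008, which rounds to 4.9560.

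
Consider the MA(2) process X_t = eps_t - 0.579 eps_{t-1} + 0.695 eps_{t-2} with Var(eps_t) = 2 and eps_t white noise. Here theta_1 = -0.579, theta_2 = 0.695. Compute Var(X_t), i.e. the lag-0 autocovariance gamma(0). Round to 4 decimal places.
\gamma(0) = 3.6365

For an MA(q) process X_t = eps_t + sum_i theta_i eps_{t-i} with
Var(eps_t) = sigma^2, the variance is
  gamma(0) = sigma^2 * (1 + sum_i theta_i^2).
  sum_i theta_i^2 = (-0.579)^2 + (0.695)^2 = 0.335241 + 0.483025 = 0.818266.
  gamma(0) = 2 * (1 + 0.818266) = 2 * 1.818266 = 3.636532, which rounds to 3.6365.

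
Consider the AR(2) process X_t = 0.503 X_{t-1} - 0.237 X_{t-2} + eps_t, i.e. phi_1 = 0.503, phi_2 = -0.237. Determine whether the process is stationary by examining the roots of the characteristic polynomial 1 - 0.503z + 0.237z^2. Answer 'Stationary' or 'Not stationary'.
\text{Stationary}

The AR(p) characteristic polynomial is P(z) = 1 - 0.503z + 0.237z^2.
Stationarity requires all roots to lie outside the unit circle, i.e. |z| > 1 for every root.
Set 1 + (-0.503) z + (0.237) z^2 = 0, i.e. a z^2 + b z + c = 0 with a = 0.237, b = -0.503, c = 1.
Discriminant D = b^2 - 4ac = (-0.503)^2 - 4*(0.237)*1 = 0.253009 - (0.948) = -0.694991.
D < 0, so the roots are the complex-conjugate pair z = (-b +/- i sqrt(-D)) / (2a) = 1.0612 +/- 1.7588i.
For a conjugate pair |z|^2 = z * conj(z) = (product of roots) = c/a = 1/(0.237) = 4.219409, so |z| = sqrt(4.219409) = 2.0541 for both roots.
Moduli of all roots: 2.0541, 2.0541.
All moduli strictly greater than 1? Yes.
Verdict: Stationary.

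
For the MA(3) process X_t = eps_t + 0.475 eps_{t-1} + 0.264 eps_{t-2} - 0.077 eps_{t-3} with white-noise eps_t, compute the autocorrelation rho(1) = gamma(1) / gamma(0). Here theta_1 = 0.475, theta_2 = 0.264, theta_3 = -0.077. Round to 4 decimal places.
\rho(1) = 0.4458

For an MA(q) process with theta_0 = 1, the autocovariance is
  gamma(k) = sigma^2 * sum_{i=0..q-k} theta_i * theta_{i+k},
and rho(k) = gamma(k) / gamma(0). Sigma^2 cancels.
  numerator   = (1)*(0.475) + (0.475)*(0.264) + (0.264)*(-0.077) = 0.580072.
  denominator = (1)^2 + (0.475)^2 + (0.264)^2 + (-0.077)^2 = 1.30125.
  rho(1) = 0.580072 / 1.30125 = 0.4458.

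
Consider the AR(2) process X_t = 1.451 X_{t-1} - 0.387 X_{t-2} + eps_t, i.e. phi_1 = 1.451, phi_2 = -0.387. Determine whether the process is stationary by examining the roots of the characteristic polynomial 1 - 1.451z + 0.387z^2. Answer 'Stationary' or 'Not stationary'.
\text{Not stationary}

The AR(p) characteristic polynomial is P(z) = 1 - 1.451z + 0.387z^2.
Stationarity requires all roots to lie outside the unit circle, i.e. |z| > 1 for every root.
Set 1 + (-1.451) z + (0.387) z^2 = 0, i.e. a z^2 + b z + c = 0 with a = 0.387, b = -1.451, c = 1.
Discriminant D = b^2 - 4ac = (-1.451)^2 - 4*(0.387)*1 = 2.105401 - (1.548) = 0.557401.
D >= 0, so the roots are real: z = (-b +/- sqrt(D)) / (2a) = (1.451 +/- 0.746593) / (0.774).
  z_1 = (1.451 + 0.746593) / (0.774) = 2.8393,   |z_1| = 2.8393.
  z_2 = (1.451 - 0.746593) / (0.774) = 0.9101,   |z_2| = 0.9101.
Moduli of all roots: 2.8393, 0.9101.
All moduli strictly greater than 1? No.
Verdict: Not stationary.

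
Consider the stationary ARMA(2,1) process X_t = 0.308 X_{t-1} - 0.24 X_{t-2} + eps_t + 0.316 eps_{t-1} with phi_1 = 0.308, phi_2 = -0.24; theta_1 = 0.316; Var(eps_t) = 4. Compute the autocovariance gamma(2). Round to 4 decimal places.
\gamma(2) = -0.6156

Multiply the model equation by X_{t-k} and take expectations. With theta_0 = psi_0 = 1 and psi_j the MA(infinity) weights, this gives
  gamma(k) - sum_i phi_i gamma(k-i) = c_k,
  c_k = sigma^2 * sum_{j=k..q} theta_j psi_{j-k}   (c_k = 0 for k > q),
using gamma(-m) = gamma(m).
psi-weights needed (psi_j = theta_j + sum_i phi_i psi_{j-i}):
  psi_1 = theta_1 + phi_1 = 0.316 + (0.308) = 0.624
Right-hand sides:
  c_0 = sigma^2 (1 + theta_1 psi_1) = 4 * (1 + (0.316)(0.624)) = 4 * 1.197184 = 4.788736
  c_1 = sigma^2 theta_1 = 4 * (0.316) = 1.264
  c_2 = 0
Equations for k = 0, 1, 2 (AR order 2, c_2 = 0):
  (E0) gamma(0) = phi_1 gamma(1) + phi_2 gamma(2) + c_0
  (E1) gamma(1) = phi_1 gamma(0) + phi_2 gamma(1) + c_1
  (E2) gamma(2) = phi_1 gamma(1) + phi_2 gamma(0)
From (E1): gamma(1) = A gamma(0) + B with
  A = phi_1 / (1 - phi_2) = 0.308 / 1.24 = 0.248387,   B = c_1 / (1 - phi_2) = 1.264 / 1.24 = 1.019355.
Insert (E2) into (E0): gamma(0) (1 - phi_2^2) = phi_1 (1 + phi_2) gamma(1) + c_0.
  phi_1 (1 + phi_2) = (0.308)(0.76) = 0.23408,   1 - phi_2^2 = 0.9424.
Replace gamma(1) by A gamma(0) + B and collect gamma(0):
  gamma(0) [0.9424 - (0.23408)(0.248387)] = (0.23408)(1.019355) + 4.788736
  gamma(0) * 0.884258 = 5.027347
  gamma(0) = 5.027347 / 0.884258 = 5.685387.
  gamma(1) = A gamma(0) + B = (0.248387)(5.685387) + (1.019355) = 2.431532.
  gamma(2) = phi_1 gamma(1) + phi_2 gamma(0) = (0.308)(2.431532) + (-0.24)(5.685387) = -0.615581.
Therefore gamma(2) = -0.6156 (to 4 decimal places).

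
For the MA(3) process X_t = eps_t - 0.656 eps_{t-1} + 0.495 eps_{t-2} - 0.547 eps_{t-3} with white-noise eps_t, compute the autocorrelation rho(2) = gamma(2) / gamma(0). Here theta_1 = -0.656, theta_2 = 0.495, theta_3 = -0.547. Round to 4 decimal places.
\rho(2) = 0.4324

For an MA(q) process with theta_0 = 1, the autocovariance is
  gamma(k) = sigma^2 * sum_{i=0..q-k} theta_i * theta_{i+k},
and rho(k) = gamma(k) / gamma(0). Sigma^2 cancels.
  numerator   = (1)*(0.495) + (-0.656)*(-0.547) = 0.853832.
  denominator = (1)^2 + (-0.656)^2 + (0.495)^2 + (-0.547)^2 = 1.97457.
  rho(2) = 0.853832 / 1.97457 = 0.4324.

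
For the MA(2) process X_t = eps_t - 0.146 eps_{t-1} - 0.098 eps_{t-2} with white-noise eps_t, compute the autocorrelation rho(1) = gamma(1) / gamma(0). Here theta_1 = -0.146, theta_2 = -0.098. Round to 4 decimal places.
\rho(1) = -0.1277

For an MA(q) process with theta_0 = 1, the autocovariance is
  gamma(k) = sigma^2 * sum_{i=0..q-k} theta_i * theta_{i+k},
and rho(k) = gamma(k) / gamma(0). Sigma^2 cancels.
  numerator   = (1)*(-0.146) + (-0.146)*(-0.098) = -0.131692.
  denominator = (1)^2 + (-0.146)^2 + (-0.098)^2 = 1.03092.
  rho(1) = -0.131692 / 1.03092 = -0.1277.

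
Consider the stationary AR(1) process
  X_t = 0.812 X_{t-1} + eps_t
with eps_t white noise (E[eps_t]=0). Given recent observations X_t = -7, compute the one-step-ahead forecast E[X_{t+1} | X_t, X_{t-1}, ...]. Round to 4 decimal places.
E[X_{t+1} \mid \mathcal F_t] = -5.6840

For an AR(p) model X_t = c + sum_i phi_i X_{t-i} + eps_t, the
one-step-ahead conditional mean is
  E[X_{t+1} | X_t, ...] = c + sum_i phi_i X_{t+1-i}.
Substitute known values:
  E[X_{t+1} | ...] = (0.812) * (-7)
                   = -5.6840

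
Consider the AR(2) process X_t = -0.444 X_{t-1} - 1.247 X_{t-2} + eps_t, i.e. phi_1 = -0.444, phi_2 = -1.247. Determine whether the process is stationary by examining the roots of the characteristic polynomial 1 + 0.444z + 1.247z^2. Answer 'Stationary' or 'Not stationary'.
\text{Not stationary}

The AR(p) characteristic polynomial is P(z) = 1 + 0.444z + 1.247z^2.
Stationarity requires all roots to lie outside the unit circle, i.e. |z| > 1 for every root.
Set 1 + (0.444) z + (1.247) z^2 = 0, i.e. a z^2 + b z + c = 0 with a = 1.247, b = 0.444, c = 1.
Discriminant D = b^2 - 4ac = (0.444)^2 - 4*(1.247)*1 = 0.197136 - (4.988) = -4.790864.
D < 0, so the roots are the complex-conjugate pair z = (-b +/- i sqrt(-D)) / (2a) = -0.178 +/- 0.8776i.
For a conjugate pair |z|^2 = z * conj(z) = (product of roots) = c/a = 1/(1.247) = 0.801925, so |z| = sqrt(0.801925) = 0.8955 for both roots.
Moduli of all roots: 0.8955, 0.8955.
All moduli strictly greater than 1? No.
Verdict: Not stationary.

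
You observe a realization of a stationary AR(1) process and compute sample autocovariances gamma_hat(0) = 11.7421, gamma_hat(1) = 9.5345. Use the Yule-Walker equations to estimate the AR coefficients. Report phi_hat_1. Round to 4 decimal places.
\hat\phi_{1} = 0.8120

The Yule-Walker equations for an AR(p) process read, in matrix form,
  Gamma_p phi = r_p,   with   (Gamma_p)_{ij} = gamma(|i - j|),
                       (r_p)_i = gamma(i),   i,j = 1..p.
Substitute the sample gammas (Toeplitz matrix and right-hand side of size 1):
  Gamma_p = [[11.7421]]
  r_p     = [9.5345]
With p = 1 this is the single equation gamma(0) phi_1 = gamma(1):
  phi_hat_1 = gamma(1) / gamma(0) = 9.5345 / 11.7421 = 0.8120.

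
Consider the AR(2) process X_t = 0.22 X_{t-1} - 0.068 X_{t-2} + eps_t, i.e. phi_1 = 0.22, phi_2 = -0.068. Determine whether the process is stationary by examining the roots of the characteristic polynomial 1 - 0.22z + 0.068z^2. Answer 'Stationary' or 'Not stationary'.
\text{Stationary}

The AR(p) characteristic polynomial is P(z) = 1 - 0.22z + 0.068z^2.
Stationarity requires all roots to lie outside the unit circle, i.e. |z| > 1 for every root.
Set 1 + (-0.22) z + (0.068) z^2 = 0, i.e. a z^2 + b z + c = 0 with a = 0.068, b = -0.22, c = 1.
Discriminant D = b^2 - 4ac = (-0.22)^2 - 4*(0.068)*1 = 0.0484 - (0.272) = -0.2236.
D < 0, so the roots are the complex-conjugate pair z = (-b +/- i sqrt(-D)) / (2a) = 1.6176 +/- 3.4769i.
For a conjugate pair |z|^2 = z * conj(z) = (product of roots) = c/a = 1/(0.068) = 14.705882, so |z| = sqrt(14.705882) = 3.8348 for both roots.
Moduli of all roots: 3.8348, 3.8348.
All moduli strictly greater than 1? Yes.
Verdict: Stationary.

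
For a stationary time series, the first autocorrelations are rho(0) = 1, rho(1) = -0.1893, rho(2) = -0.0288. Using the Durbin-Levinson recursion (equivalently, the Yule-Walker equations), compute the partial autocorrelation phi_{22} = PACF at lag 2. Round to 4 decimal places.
\phi_{22} = -0.0670

The PACF at lag k is phi_{kk}, the last component of the solution
to the Yule-Walker system G_k phi = r_k where
  (G_k)_{ij} = rho(|i - j|), (r_k)_i = rho(i), i,j = 1..k.
Equivalently, Durbin-Levinson gives phi_{kk} iteratively:
  phi_{11} = rho(1)
  phi_{kk} = [rho(k) - sum_{j=1..k-1} phi_{k-1,j} rho(k-j)]
            / [1 - sum_{j=1..k-1} phi_{k-1,j} rho(j)],
  phi_{k,j} = phi_{k-1,j} - phi_{kk} phi_{k-1,k-j},  j = 1..k-1.
Step k = 1:
  phi_11 = rho(1) = -0.1893.
Step k = 2:
  phi_22 = [rho(2) - phi_11 rho(1)] / [1 - phi_11 rho(1)] = [-0.0288 - (-0.1893)(-0.1893)] / [1 - (-0.1893)(-0.1893)]
         = -0.06463449 / 0.96416551 = -0.067.
Therefore phi_{22} = -0.0670.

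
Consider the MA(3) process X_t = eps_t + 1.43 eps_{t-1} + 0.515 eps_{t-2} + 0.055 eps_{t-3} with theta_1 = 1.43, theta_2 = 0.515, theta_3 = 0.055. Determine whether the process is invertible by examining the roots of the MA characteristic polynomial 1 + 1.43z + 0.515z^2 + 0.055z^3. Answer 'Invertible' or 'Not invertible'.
\text{Invertible}

The MA(q) characteristic polynomial is P(z) = 1 + 1.43z + 0.515z^2 + 0.055z^3.
Invertibility requires all roots to lie outside the unit circle, i.e. |z| > 1 for every root.
Degree 3: look for a simple real root z0 first, then factor out (1 - z/z0) and solve the remaining quadratic.
Testing z0 = -4: P(-4) = 1 + (1.43)(-4) + (0.515)(-4)^2 + (0.055)(-4)^3
  = 1 + (-5.72) + (8.24) + (-3.52) = 0.  So z_0 = -4 is a root, |z_0| = 4.
Divide out the factor (1 + 0.25 z) = (1 - z/z0) (since 1/z0 = -0.25):
  P(z) = (1 + 0.25 z)(1 + (1.18) z + (0.22) z^2)
  [check: z-coef 1.18 - (-0.25) = 1.43; z^2-coef 0.22 - (-0.25)(1.18) = 0.515; z^3-coef -(-0.25)(0.22) = 0.055.]
Remaining roots from the quadratic factor 1 + (1.18) z + (0.22) z^2:
  Set 1 + (1.18) z + (0.22) z^2 = 0, i.e. a z^2 + b z + c = 0 with a = 0.22, b = 1.18, c = 1.
  Discriminant D = b^2 - 4ac = (1.18)^2 - 4*(0.22)*1 = 1.3924 - (0.88) = 0.5124.
  D >= 0, so the roots are real: z = (-b +/- sqrt(D)) / (2a) = (-1.18 +/- 0.715821) / (0.44).
    z_1 = (-1.18 + 0.715821) / (0.44) = -1.055,   |z_1| = 1.055.
    z_2 = (-1.18 - 0.715821) / (0.44) = -4.3087,   |z_2| = 4.3087.
Moduli of all roots: 4.0000, 1.0550, 4.3087.
All moduli strictly greater than 1? Yes.
Verdict: Invertible.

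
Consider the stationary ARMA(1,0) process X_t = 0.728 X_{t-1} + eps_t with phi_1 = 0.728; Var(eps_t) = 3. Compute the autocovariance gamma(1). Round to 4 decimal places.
\gamma(1) = 4.6467

Multiply the model equation by X_{t-k} and take expectations. With theta_0 = psi_0 = 1 and psi_j the MA(infinity) weights, this gives
  gamma(k) - sum_i phi_i gamma(k-i) = c_k,
  c_k = sigma^2 * sum_{j=k..q} theta_j psi_{j-k}   (c_k = 0 for k > q),
using gamma(-m) = gamma(m).
Pure AR (q = 0): c_0 = sigma^2 = 3, c_k = 0 for k >= 1.
Equations for k = 0 and k = 1 (AR order 1):
  gamma(0) = phi_1 gamma(1) + c_0
  gamma(1) = phi_1 gamma(0) + c_1
Substituting the second into the first: gamma(0) (1 - phi_1^2) = c_0 + phi_1 c_1, so
  gamma(0) = c_0 / (1 - phi_1^2) = 3 / (1 - (0.728)^2) = 3 / 0.470016 = 6.382761.
  gamma(1) = phi_1 gamma(0) = (0.728)(6.382761) = 4.64665.
Therefore gamma(1) = 4.6467 (to 4 decimal places).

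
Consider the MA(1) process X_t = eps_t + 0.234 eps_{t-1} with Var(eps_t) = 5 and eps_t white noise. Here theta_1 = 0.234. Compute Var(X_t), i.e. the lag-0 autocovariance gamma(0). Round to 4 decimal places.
\gamma(0) = 5.2738

For an MA(q) process X_t = eps_t + sum_i theta_i eps_{t-i} with
Var(eps_t) = sigma^2, the variance is
  gamma(0) = sigma^2 * (1 + sum_i theta_i^2).
  sum_i theta_i^2 = (0.234)^2 = 0.054756.
  gamma(0) = 5 * (1 + 0.054756) = 5 * 1.054756 = 5.27378, which rounds to 5.2738.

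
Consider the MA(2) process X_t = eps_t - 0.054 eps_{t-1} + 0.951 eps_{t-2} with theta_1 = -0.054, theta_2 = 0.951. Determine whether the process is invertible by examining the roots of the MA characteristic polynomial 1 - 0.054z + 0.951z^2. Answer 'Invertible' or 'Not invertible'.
\text{Invertible}

The MA(q) characteristic polynomial is P(z) = 1 - 0.054z + 0.951z^2.
Invertibility requires all roots to lie outside the unit circle, i.e. |z| > 1 for every root.
Set 1 + (-0.054) z + (0.951) z^2 = 0, i.e. a z^2 + b z + c = 0 with a = 0.951, b = -0.054, c = 1.
Discriminant D = b^2 - 4ac = (-0.054)^2 - 4*(0.951)*1 = 0.002916 - (3.804) = -3.801084.
D < 0, so the roots are the complex-conjugate pair z = (-b +/- i sqrt(-D)) / (2a) = 0.0284 +/- 1.025i.
For a conjugate pair |z|^2 = z * conj(z) = (product of roots) = c/a = 1/(0.951) = 1.051525, so |z| = sqrt(1.051525) = 1.0254 for both roots.
Moduli of all roots: 1.0254, 1.0254.
All moduli strictly greater than 1? Yes.
Verdict: Invertible.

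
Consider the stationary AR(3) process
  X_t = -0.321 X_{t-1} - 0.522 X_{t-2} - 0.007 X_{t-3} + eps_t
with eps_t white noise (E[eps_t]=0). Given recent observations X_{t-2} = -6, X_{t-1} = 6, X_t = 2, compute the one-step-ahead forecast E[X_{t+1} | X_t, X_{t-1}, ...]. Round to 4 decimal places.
E[X_{t+1} \mid \mathcal F_t] = -3.7320

For an AR(p) model X_t = c + sum_i phi_i X_{t-i} + eps_t, the
one-step-ahead conditional mean is
  E[X_{t+1} | X_t, ...] = c + sum_i phi_i X_{t+1-i}.
Substitute known values:
  E[X_{t+1} | ...] = (-0.321) * (2) + (-0.522) * (6) + (-0.007) * (-6)
                   = -3.7320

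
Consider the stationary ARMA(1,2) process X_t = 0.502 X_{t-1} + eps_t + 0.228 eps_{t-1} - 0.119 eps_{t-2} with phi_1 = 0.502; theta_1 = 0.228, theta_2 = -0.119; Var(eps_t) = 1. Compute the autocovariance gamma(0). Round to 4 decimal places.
\gamma(0) = 1.6148

Multiply the model equation by X_{t-k} and take expectations. With theta_0 = psi_0 = 1 and psi_j the MA(infinity) weights, this gives
  gamma(k) - sum_i phi_i gamma(k-i) = c_k,
  c_k = sigma^2 * sum_{j=k..q} theta_j psi_{j-k}   (c_k = 0 for k > q),
using gamma(-m) = gamma(m).
psi-weights needed (psi_j = theta_j + sum_i phi_i psi_{j-i}):
  psi_1 = theta_1 + phi_1 = 0.228 + (0.502) = 0.73
  psi_2 = theta_2 + phi_1 psi_1 = -0.119 + (0.502)(0.73) = 0.24746
Right-hand sides:
  c_0 = sigma^2 (1 + theta_1 psi_1 + theta_2 psi_2) = 1 * (1 + (0.228)(0.73) + (-0.119)(0.24746)) = 1 * 1.136992 = 1.136992
  c_1 = sigma^2 (theta_1 + theta_2 psi_1) = 1 * (0.228 + (-0.119)(0.73)) = 0.14113
  c_2 = sigma^2 theta_2 = 1 * (-0.119) = -0.119
Equations for k = 0 and k = 1 (AR order 1):
  gamma(0) = phi_1 gamma(1) + c_0
  gamma(1) = phi_1 gamma(0) + c_1
Substituting the second into the first: gamma(0) (1 - phi_1^2) = c_0 + phi_1 c_1, so
  gamma(0) = (c_0 + phi_1 c_1) / (1 - phi_1^2) = (1.136992 + (0.502)(0.14113)) / (1 - (0.502)^2) = 1.20784 / 0.747996 = 1.614767.
Therefore gamma(0) = 1.6148 (to 4 decimal places).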